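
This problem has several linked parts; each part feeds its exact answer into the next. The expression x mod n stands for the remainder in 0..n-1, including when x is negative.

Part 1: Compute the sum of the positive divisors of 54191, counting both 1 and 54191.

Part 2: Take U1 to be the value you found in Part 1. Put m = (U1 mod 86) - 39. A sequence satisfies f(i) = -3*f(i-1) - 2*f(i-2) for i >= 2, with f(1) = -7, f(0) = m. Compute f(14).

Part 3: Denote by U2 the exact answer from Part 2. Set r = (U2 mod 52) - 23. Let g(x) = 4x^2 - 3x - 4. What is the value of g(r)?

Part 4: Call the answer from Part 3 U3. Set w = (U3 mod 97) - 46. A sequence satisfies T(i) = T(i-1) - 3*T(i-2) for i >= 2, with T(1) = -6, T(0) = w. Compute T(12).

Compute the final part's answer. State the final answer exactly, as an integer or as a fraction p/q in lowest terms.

8148

Part 1: 54191 = 47 * 1153; sigma = (1 + 47) * (1 + 1153) = 48 * 1154 = 55392; answer 55392
Part 2: U1 = 55392; m = -31; f(2) = -3*(-7) - 2*(-31) = 83; iterating: f(2)=83, f(3)=-235, f(4)=539, f(5)=-1147, f(6)=2363, f(7)=-4795, f(8)=9659, f(9)=-19387, f(10)=38843, f(11)=-77755, f(12)=155579, f(13)=-311227, f(14)=622523; answer 622523
Part 3: U2 = 622523; r = 8; 4*(8)^2 - 3*(8)^1 - 4 = (256) + (-24) + (-4) = 228; answer 228
Part 4: U3 = 228; w = -12; T(2) = 1*(-6) - 3*(-12) = 30; iterating: T(2)=30, T(3)=48, T(4)=-42, T(5)=-186, T(6)=-60, T(7)=498, T(8)=678, T(9)=-816, T(10)=-2850, T(11)=-402, T(12)=8148; answer 8148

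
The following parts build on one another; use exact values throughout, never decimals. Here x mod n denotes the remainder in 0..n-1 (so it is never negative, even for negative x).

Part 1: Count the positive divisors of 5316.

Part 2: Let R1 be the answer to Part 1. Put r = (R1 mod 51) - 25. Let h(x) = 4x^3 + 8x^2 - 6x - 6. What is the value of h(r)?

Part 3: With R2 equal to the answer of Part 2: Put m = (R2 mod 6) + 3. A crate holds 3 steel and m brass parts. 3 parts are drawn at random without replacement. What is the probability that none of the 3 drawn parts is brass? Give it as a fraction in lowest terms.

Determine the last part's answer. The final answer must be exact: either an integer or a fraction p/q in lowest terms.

1/120

Part 1: 5316 = 2^2 * 3 * 443; number of divisors = (2+1) * (1+1) * (1+1) = 12; answer 12
Part 2: R1 = 12; r = -13; 4*(-13)^3 + 8*(-13)^2 - 6*(-13)^1 - 6 = (-8788) + (1352) + (78) + (-6) = -7364; answer -7364
Part 3: R2 = -7364; m = 7; total draws C(10,3) = 120; favorable C(3,3) = 1; P = 1/120; answer 1/120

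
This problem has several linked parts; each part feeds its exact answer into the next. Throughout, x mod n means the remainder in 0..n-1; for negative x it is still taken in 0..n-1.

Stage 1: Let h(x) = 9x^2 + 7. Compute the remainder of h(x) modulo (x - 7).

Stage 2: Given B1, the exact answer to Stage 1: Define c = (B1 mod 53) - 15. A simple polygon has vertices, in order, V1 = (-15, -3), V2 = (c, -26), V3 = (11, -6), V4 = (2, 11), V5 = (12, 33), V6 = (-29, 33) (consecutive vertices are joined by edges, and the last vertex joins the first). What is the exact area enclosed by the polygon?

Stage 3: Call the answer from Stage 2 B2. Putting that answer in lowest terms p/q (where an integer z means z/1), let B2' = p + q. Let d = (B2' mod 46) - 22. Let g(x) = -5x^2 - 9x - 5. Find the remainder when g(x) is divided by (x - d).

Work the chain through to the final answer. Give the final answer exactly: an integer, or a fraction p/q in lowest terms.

Stage 1: remainder = value at the root: 9*(7)^2 + 7 = (441) + (7) = 448; answer 448
Stage 2: B1 = 448; c = 9; cross terms: (-15*-26 - 9*-3)=417, (9*-6 - 11*-26)=232, (11*11 - 2*-6)=133, (2*33 - 12*11)=-66, (12*33 - -29*33)=1353, (-29*-3 - -15*33)=582; twice the area = |2651| = 2651; area = 2651/2; answer 2651/2
Stage 3: B2 = 2651/2; threaded value p + q = 2653; d = 9; remainder = value at the root: -5*(9)^2 - 9*(9)^1 - 5 = (-405) + (-81) + (-5) = -491; answer -491

-491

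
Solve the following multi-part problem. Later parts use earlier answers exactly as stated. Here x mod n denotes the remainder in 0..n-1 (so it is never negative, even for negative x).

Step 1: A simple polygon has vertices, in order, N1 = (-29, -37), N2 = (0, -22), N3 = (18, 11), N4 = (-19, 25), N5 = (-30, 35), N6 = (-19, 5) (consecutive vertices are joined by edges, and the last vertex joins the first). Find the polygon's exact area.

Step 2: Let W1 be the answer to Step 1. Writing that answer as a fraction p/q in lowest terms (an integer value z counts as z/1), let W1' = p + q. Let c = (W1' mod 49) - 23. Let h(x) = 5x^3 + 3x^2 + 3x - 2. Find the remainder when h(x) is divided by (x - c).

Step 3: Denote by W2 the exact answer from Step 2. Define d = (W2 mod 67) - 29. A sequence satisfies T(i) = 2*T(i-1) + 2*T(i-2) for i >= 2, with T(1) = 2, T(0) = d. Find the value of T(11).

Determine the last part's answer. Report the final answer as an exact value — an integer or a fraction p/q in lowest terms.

Step 1: cross terms: (-29*-22 - 0*-37)=638, (0*11 - 18*-22)=396, (18*25 - -19*11)=659, (-19*35 - -30*25)=85, (-30*5 - -19*35)=515, (-19*-37 - -29*5)=848; twice the area = |3141| = 3141; area = 3141/2; answer 3141/2
Step 2: W1 = 3141/2; threaded value p + q = 3143; c = -16; remainder = value at the root: 5*(-16)^3 + 3*(-16)^2 + 3*(-16)^1 - 2 = (-20480) + (768) + (-48) + (-2) = -19762; answer -19762
Step 3: W2 = -19762; d = -26; T(2) = 2*(2) + 2*(-26) = -48; iterating: T(2)=-48, T(3)=-92, T(4)=-280, T(5)=-744, T(6)=-2048, T(7)=-5584, T(8)=-15264, T(9)=-41696, T(10)=-113920, T(11)=-311232; answer -311232

-311232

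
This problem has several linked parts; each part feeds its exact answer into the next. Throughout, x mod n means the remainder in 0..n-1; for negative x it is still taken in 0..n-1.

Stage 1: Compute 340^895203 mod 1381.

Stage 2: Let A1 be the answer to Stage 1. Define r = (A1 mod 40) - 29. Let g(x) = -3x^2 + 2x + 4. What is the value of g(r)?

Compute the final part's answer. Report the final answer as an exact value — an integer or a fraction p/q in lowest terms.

3

Stage 1: squarings mod 1381: 340^1=340, 340^2=977, 340^4=258, 340^8=276, 340^16=221, 340^32=506, 340^64=551, 340^128=1162, 340^256=1007, 340^512=395, 340^1024=1353, 340^2048=784, 340^4096=111, 340^8192=1273, 340^16384=616, 340^32768=1062, 340^65536=948, 340^131072=1054, 340^262144=592, 340^524288=1071; 340^895203 = 340^1 * 340^2 * 340^32 * 340^64 * 340^128 * 340^2048 * 340^8192 * 340^32768 * 340^65536 * 340^262144 * 340^524288 = 990 (mod 1381); answer 990
Stage 2: A1 = 990; r = 1; -3*(1)^2 + 2*(1)^1 + 4 = (-3) + (2) + (4) = 3; answer 3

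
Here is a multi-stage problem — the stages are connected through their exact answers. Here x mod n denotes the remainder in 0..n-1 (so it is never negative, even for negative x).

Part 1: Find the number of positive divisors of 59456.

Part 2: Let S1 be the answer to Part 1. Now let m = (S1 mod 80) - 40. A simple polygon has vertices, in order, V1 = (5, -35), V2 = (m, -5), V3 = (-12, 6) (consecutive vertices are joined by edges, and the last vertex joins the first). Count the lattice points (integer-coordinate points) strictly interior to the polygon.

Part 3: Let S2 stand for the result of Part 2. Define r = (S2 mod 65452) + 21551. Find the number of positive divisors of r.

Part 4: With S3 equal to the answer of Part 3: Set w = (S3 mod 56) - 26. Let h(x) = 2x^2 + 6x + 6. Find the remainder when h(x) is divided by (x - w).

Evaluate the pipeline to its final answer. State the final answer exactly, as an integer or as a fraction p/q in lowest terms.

546

Part 1: 59456 = 2^6 * 929; number of divisors = (6+1) * (1+1) = 14; answer 14
Part 2: S1 = 14; m = -26; cross terms: (5*-5 - -26*-35)=-935, (-26*6 - -12*-5)=-216, (-12*-35 - 5*6)=390; twice the area = |-761| = 761; area = 761/2; boundary points = 1 + 1 + 1 = 3; strictly interior points = area - boundary/2 + 1 = 380; answer 380
Part 3: S2 = 380; r = 21931; 21931 = 7 * 13 * 241; number of divisors = (1+1) * (1+1) * (1+1) = 8; answer 8
Part 4: S3 = 8; w = -18; remainder = value at the root: 2*(-18)^2 + 6*(-18)^1 + 6 = (648) + (-108) + (6) = 546; answer 546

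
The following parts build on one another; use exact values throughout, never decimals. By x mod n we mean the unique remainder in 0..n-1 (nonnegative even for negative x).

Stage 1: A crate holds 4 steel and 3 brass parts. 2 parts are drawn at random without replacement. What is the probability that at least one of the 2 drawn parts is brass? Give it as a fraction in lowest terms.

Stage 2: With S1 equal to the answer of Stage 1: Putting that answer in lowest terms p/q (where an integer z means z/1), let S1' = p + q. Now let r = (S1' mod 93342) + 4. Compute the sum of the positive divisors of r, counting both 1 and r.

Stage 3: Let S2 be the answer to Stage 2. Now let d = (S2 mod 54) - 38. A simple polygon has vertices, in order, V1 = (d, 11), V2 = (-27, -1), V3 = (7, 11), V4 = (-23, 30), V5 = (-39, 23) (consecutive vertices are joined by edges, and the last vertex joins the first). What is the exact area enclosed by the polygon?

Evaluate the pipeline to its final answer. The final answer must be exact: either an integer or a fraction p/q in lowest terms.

425

Stage 1: total draws C(7,2) = 21; complement C(4,2) = 6; favorable 21 - 6 = 15; P = 5/7; answer 5/7
Stage 2: S1 = 5/7; threaded value p + q = 12; r = 16; 16 = 2^4; sigma = (1 + 2 + 4 + 8 + 16) = 31; answer 31
Stage 3: S2 = 31; d = -7; cross terms: (-7*-1 - -27*11)=304, (-27*11 - 7*-1)=-290, (7*30 - -23*11)=463, (-23*23 - -39*30)=641, (-39*11 - -7*23)=-268; twice the area = |850| = 850; area = 425; answer 425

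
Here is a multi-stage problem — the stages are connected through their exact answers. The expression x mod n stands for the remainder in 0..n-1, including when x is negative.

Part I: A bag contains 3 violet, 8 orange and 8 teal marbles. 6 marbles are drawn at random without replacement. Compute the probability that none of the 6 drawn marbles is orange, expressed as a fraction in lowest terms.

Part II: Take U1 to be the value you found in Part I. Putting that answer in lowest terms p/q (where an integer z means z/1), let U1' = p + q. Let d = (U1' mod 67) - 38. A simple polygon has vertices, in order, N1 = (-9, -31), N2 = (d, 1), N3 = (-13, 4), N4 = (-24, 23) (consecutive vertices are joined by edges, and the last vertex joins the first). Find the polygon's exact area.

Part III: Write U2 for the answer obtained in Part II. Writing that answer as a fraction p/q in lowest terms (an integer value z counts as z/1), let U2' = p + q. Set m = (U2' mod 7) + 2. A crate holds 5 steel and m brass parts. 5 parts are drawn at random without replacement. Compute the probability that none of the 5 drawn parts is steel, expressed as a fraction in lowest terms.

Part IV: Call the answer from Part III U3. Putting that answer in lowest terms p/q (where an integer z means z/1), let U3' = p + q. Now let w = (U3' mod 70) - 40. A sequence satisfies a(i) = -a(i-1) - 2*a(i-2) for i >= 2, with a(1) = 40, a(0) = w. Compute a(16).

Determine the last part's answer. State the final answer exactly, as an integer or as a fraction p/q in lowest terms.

-8526

Part I: total draws C(19,6) = 27132; favorable C(11,6) = 462; P = 11/646; answer 11/646
Part II: U1 = 11/646; threaded value p + q = 657; d = 16; cross terms: (-9*1 - 16*-31)=487, (16*4 - -13*1)=77, (-13*23 - -24*4)=-203, (-24*-31 - -9*23)=951; twice the area = |1312| = 1312; area = 656; answer 656
Part III: U2 = 656; threaded value p + q = 657; m = 8; total draws C(13,5) = 1287; favorable C(8,5) = 56; P = 56/1287; answer 56/1287
Part IV: U3 = 56/1287; threaded value p + q = 1343; w = -27; a(2) = -1*(40) - 2*(-27) = 14; iterating: a(2)=14, a(3)=-94, a(4)=66, a(5)=122, a(6)=-254, a(7)=10, a(8)=498, a(9)=-518, a(10)=-478, a(11)=1514, a(12)=-558, a(13)=-2470, a(14)=3586, a(15)=1354, a(16)=-8526; answer -8526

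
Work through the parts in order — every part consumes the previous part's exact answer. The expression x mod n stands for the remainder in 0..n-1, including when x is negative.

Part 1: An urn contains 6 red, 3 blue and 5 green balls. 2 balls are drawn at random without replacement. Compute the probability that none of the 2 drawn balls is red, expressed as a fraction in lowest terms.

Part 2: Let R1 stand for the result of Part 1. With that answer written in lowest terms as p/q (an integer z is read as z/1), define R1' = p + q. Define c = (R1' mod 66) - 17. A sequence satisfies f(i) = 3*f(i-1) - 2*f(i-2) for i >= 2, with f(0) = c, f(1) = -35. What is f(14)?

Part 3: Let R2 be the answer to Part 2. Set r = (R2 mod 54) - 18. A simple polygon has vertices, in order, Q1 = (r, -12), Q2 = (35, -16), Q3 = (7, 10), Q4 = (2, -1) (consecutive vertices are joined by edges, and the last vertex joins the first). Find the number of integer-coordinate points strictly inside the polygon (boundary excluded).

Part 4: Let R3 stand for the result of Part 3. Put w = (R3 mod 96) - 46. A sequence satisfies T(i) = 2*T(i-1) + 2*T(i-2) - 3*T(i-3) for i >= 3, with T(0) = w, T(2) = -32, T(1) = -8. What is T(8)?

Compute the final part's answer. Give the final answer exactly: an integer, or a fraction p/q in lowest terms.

2848

Part 1: total draws C(14,2) = 91; favorable C(8,2) = 28; P = 4/13; answer 4/13
Part 2: R1 = 4/13; threaded value p + q = 17; c = 0; f(2) = 3*(-35) - 2*(0) = -105; iterating: f(2)=-105, f(3)=-245, f(4)=-525, f(5)=-1085, f(6)=-2205, f(7)=-4445, f(8)=-8925, f(9)=-17885, f(10)=-35805, f(11)=-71645, f(12)=-143325, f(13)=-286685, f(14)=-573405; answer -573405
Part 3: R2 = -573405; r = 3; cross terms: (3*-16 - 35*-12)=372, (35*10 - 7*-16)=462, (7*-1 - 2*10)=-27, (2*-12 - 3*-1)=-21; twice the area = |786| = 786; area = 393; boundary points = 4 + 2 + 1 + 1 = 8; strictly interior points = area - boundary/2 + 1 = 390; answer 390
Part 4: R3 = 390; w = -40; T(3) = 2*(-32) + 2*(-8) - 3*(-40) = 40; iterating: T(3)=40, T(4)=40, T(5)=256, T(6)=472, T(7)=1336, T(8)=2848; answer 2848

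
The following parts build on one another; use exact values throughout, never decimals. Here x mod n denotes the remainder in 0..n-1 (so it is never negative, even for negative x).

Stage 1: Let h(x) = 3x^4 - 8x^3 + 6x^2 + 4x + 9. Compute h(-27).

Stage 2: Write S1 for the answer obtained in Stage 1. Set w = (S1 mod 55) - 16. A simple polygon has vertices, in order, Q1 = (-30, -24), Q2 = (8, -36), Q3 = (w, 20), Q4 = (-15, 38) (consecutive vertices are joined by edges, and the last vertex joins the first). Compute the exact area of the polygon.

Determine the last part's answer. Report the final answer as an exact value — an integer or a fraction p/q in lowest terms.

Stage 1: 3*(-27)^4 - 8*(-27)^3 + 6*(-27)^2 + 4*(-27)^1 + 9 = (1594323) + (157464) + (4374) + (-108) + (9) = 1756062; answer 1756062
Stage 2: S1 = 1756062; w = 6; cross terms: (-30*-36 - 8*-24)=1272, (8*20 - 6*-36)=376, (6*38 - -15*20)=528, (-15*-24 - -30*38)=1500; twice the area = |3676| = 3676; area = 1838; answer 1838

1838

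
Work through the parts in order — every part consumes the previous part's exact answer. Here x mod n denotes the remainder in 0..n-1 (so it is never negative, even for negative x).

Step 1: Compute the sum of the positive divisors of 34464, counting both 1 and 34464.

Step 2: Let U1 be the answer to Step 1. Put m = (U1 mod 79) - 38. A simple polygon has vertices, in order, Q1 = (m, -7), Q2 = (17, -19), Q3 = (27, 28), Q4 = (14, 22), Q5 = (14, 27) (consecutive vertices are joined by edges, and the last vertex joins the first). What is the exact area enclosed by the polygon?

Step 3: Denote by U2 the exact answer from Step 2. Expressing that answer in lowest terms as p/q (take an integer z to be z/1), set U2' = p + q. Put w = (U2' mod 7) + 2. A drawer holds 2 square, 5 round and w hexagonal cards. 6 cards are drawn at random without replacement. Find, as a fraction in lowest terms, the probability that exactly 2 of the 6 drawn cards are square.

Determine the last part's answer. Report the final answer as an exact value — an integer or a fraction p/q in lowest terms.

5/26

Step 1: 34464 = 2^5 * 3 * 359; sigma = (1 + 2 + 4 + 8 + 16 + 32) * (1 + 3) * (1 + 359) = 63 * 4 * 360 = 90720; answer 90720
Step 2: U1 = 90720; m = -10; cross terms: (-10*-19 - 17*-7)=309, (17*28 - 27*-19)=989, (27*22 - 14*28)=202, (14*27 - 14*22)=70, (14*-7 - -10*27)=172; twice the area = |1742| = 1742; area = 871; answer 871
Step 3: U2 = 871; threaded value p + q = 872; w = 6; total draws C(13,6) = 1716; favorable C(2,2)*C(11,4) = 330; P = 5/26; answer 5/26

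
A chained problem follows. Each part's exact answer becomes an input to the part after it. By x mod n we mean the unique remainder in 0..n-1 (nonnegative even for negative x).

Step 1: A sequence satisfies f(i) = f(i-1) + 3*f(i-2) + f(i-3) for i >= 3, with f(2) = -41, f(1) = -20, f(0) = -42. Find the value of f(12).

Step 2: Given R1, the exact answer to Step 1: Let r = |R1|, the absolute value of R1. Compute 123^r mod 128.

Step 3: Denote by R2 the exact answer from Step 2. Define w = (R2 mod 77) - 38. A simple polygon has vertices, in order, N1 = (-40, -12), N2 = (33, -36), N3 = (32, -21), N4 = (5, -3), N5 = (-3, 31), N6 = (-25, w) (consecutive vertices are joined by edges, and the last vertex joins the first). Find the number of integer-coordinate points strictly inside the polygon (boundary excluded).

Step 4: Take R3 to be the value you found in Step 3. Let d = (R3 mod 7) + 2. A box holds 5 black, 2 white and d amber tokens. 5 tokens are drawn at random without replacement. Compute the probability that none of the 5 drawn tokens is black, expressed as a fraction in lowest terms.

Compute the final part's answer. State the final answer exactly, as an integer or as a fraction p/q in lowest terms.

Step 1: f(3) = 1*(-41) + 3*(-20) + 1*(-42) = -143; iterating: f(3)=-143, f(4)=-286, f(5)=-756, f(6)=-1757, f(7)=-4311, f(8)=-10338, f(9)=-25028, f(10)=-60353, f(11)=-145775, f(12)=-351862; answer -351862
Step 2: R1 = -351862; r = 351862; squarings mod 128: 123^1=123, 123^2=25, 123^4=113, 123^8=97, 123^16=65, 123^32=1, 123^64=1, 123^128=1, 123^256=1, 123^512=1, 123^1024=1, 123^2048=1, 123^4096=1, 123^8192=1, 123^16384=1, 123^32768=1, 123^65536=1, 123^131072=1, 123^262144=1; 123^351862 = 123^2 * 123^4 * 123^16 * 123^32 * 123^64 * 123^512 * 123^1024 * 123^2048 * 123^4096 * 123^16384 * 123^65536 * 123^262144 = 73 (mod 128); answer 73
Step 3: R2 = 73; w = 35; cross terms: (-40*-36 - 33*-12)=1836, (33*-21 - 32*-36)=459, (32*-3 - 5*-21)=9, (5*31 - -3*-3)=146, (-3*35 - -25*31)=670, (-25*-12 - -40*35)=1700; twice the area = |4820| = 4820; area = 2410; boundary points = 1 + 1 + 9 + 2 + 2 + 1 = 16; strictly interior points = area - boundary/2 + 1 = 2403; answer 2403
Step 4: R3 = 2403; d = 4; total draws C(11,5) = 462; favorable C(6,5) = 6; P = 1/77; answer 1/77

1/77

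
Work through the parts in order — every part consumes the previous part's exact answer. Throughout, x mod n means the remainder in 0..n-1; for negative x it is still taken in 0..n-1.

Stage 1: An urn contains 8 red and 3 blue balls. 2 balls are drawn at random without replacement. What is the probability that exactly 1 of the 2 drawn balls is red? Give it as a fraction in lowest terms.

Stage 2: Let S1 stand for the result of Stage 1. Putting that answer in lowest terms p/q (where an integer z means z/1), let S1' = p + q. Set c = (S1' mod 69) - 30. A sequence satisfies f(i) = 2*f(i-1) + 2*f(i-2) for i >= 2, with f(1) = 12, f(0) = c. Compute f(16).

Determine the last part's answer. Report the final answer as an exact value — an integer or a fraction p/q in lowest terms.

Stage 1: total draws C(11,2) = 55; favorable C(8,1)*C(3,1) = 24; P = 24/55; answer 24/55
Stage 2: S1 = 24/55; threaded value p + q = 79; c = -20; f(2) = 2*(12) + 2*(-20) = -16; iterating: f(2)=-16, f(3)=-8, f(4)=-48, f(5)=-112, f(6)=-320, f(7)=-864, f(8)=-2368, f(9)=-6464, f(10)=-17664, f(11)=-48256, f(12)=-131840, f(13)=-360192, f(14)=-984064, f(15)=-2688512, f(16)=-7345152; answer -7345152

-7345152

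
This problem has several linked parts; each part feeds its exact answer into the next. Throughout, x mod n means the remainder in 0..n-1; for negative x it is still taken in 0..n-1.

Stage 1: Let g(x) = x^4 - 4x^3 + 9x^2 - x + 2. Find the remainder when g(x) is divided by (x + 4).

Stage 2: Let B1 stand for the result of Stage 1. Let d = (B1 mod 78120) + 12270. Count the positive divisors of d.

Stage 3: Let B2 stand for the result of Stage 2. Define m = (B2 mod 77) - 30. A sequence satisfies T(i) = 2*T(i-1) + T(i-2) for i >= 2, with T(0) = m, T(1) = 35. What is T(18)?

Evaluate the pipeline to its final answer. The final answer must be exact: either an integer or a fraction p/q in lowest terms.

Stage 1: remainder = value at the root: 1*(-4)^4 - 4*(-4)^3 + 9*(-4)^2 - 1*(-4)^1 + 2 = (256) + (256) + (144) + (4) + (2) = 662; answer 662
Stage 2: B1 = 662; d = 12932; 12932 = 2^2 * 53 * 61; number of divisors = (2+1) * (1+1) * (1+1) = 12; answer 12
Stage 3: B2 = 12; m = -18; T(2) = 2*(35) + 1*(-18) = 52; iterating: T(2)=52, T(3)=139, T(4)=330, T(5)=799, T(6)=1928, T(7)=4655, T(8)=11238, T(9)=27131, T(10)=65500, T(11)=158131, T(12)=381762, T(13)=921655, T(14)=2225072, T(15)=5371799, T(16)=12968670, T(17)=31309139, T(18)=75586948; answer 75586948

75586948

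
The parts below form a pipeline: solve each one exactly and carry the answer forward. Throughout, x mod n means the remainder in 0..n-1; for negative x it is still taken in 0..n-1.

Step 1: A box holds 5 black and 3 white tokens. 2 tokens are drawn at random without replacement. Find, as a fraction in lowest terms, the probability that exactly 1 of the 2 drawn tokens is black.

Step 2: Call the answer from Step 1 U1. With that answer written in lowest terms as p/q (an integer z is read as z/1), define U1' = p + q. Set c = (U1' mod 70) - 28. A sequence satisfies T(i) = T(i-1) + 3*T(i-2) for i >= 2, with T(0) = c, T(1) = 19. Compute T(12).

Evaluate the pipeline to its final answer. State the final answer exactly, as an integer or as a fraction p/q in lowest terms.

Step 1: total draws C(8,2) = 28; favorable C(5,1)*C(3,1) = 15; P = 15/28; answer 15/28
Step 2: U1 = 15/28; threaded value p + q = 43; c = 15; T(2) = 1*(19) + 3*(15) = 64; iterating: T(2)=64, T(3)=121, T(4)=313, T(5)=676, T(6)=1615, T(7)=3643, T(8)=8488, T(9)=19417, T(10)=44881, T(11)=103132, T(12)=237775; answer 237775

237775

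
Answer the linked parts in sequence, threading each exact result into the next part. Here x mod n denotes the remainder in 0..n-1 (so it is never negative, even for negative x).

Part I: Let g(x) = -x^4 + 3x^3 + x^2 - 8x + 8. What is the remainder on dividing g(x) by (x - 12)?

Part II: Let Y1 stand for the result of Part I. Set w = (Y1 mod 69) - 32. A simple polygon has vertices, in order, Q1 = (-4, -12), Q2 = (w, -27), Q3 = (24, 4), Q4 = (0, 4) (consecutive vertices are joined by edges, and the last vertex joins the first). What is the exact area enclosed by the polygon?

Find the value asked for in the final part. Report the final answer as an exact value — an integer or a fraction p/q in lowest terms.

410

Part I: remainder = value at the root: -1*(12)^4 + 3*(12)^3 + 1*(12)^2 - 8*(12)^1 + 8 = (-20736) + (5184) + (144) + (-96) + (8) = -15496; answer -15496
Part II: Y1 = -15496; w = -3; cross terms: (-4*-27 - -3*-12)=72, (-3*4 - 24*-27)=636, (24*4 - 0*4)=96, (0*-12 - -4*4)=16; twice the area = |820| = 820; area = 410; answer 410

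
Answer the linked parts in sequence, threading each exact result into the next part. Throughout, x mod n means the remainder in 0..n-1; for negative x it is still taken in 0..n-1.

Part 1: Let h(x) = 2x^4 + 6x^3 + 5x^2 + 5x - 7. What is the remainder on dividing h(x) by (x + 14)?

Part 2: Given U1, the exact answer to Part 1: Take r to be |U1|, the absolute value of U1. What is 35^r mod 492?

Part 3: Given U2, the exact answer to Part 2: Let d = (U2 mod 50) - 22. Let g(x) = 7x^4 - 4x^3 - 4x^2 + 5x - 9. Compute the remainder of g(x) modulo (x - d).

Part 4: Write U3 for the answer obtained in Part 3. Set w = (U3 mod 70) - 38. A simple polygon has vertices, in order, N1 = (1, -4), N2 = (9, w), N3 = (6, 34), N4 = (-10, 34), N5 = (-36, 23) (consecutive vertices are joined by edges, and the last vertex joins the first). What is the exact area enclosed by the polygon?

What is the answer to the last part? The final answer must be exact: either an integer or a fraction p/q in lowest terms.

1083

Part 1: remainder = value at the root: 2*(-14)^4 + 6*(-14)^3 + 5*(-14)^2 + 5*(-14)^1 - 7 = (76832) + (-16464) + (980) + (-70) + (-7) = 61271; answer 61271
Part 2: U1 = 61271; r = 61271; squarings mod 492: 35^1=35, 35^2=241, 35^4=25, 35^8=133, 35^16=469, 35^32=37, 35^64=385, 35^128=133, 35^256=469, 35^512=37, 35^1024=385, 35^2048=133, 35^4096=469, 35^8192=37, 35^16384=385, 35^32768=133; 35^61271 = 35^1 * 35^2 * 35^4 * 35^16 * 35^64 * 35^256 * 35^512 * 35^1024 * 35^2048 * 35^8192 * 35^16384 * 35^32768 = 479 (mod 492); answer 479
Part 3: U2 = 479; d = 7; remainder = value at the root: 7*(7)^4 - 4*(7)^3 - 4*(7)^2 + 5*(7)^1 - 9 = (16807) + (-1372) + (-196) + (35) + (-9) = 15265; answer 15265
Part 4: U3 = 15265; w = -33; cross terms: (1*-33 - 9*-4)=3, (9*34 - 6*-33)=504, (6*34 - -10*34)=544, (-10*23 - -36*34)=994, (-36*-4 - 1*23)=121; twice the area = |2166| = 2166; area = 1083; answer 1083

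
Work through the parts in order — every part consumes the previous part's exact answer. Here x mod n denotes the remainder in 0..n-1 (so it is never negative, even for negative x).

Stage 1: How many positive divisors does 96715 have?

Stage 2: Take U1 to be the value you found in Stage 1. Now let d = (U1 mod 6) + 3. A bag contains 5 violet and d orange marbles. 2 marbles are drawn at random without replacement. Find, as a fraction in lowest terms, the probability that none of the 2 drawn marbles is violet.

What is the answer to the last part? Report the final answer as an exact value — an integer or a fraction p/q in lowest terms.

Stage 1: 96715 = 5 * 23 * 29^2; number of divisors = (1+1) * (1+1) * (2+1) = 12; answer 12
Stage 2: U1 = 12; d = 3; total draws C(8,2) = 28; favorable C(3,2) = 3; P = 3/28; answer 3/28

3/28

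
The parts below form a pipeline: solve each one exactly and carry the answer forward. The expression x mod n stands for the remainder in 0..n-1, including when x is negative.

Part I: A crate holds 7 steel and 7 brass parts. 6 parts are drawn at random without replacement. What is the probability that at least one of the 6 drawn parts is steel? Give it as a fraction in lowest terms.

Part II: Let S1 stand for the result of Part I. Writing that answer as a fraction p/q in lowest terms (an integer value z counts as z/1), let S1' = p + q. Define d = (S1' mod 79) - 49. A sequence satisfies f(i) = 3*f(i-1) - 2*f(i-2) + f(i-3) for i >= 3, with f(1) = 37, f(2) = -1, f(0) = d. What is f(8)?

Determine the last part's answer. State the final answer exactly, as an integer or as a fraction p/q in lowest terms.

-3647

Part I: total draws C(14,6) = 3003; complement C(7,6) = 7; favorable 3003 - 7 = 2996; P = 428/429; answer 428/429
Part II: S1 = 428/429; threaded value p + q = 857; d = 18; f(3) = 3*(-1) - 2*(37) + 1*(18) = -59; iterating: f(3)=-59, f(4)=-138, f(5)=-297, f(6)=-674, f(7)=-1566, f(8)=-3647; answer -3647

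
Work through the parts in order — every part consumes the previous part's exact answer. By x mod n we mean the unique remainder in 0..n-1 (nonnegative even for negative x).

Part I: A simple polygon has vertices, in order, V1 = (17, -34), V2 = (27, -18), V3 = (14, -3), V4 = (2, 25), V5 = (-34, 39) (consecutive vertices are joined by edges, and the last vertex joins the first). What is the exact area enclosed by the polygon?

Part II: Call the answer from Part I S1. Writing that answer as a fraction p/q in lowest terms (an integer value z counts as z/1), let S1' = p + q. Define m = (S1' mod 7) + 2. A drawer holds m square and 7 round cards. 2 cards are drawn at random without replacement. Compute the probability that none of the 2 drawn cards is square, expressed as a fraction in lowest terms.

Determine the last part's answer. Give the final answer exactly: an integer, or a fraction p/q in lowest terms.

Part I: cross terms: (17*-18 - 27*-34)=612, (27*-3 - 14*-18)=171, (14*25 - 2*-3)=356, (2*39 - -34*25)=928, (-34*-34 - 17*39)=493; twice the area = |2560| = 2560; area = 1280; answer 1280
Part II: S1 = 1280; threaded value p + q = 1281; m = 2; total draws C(9,2) = 36; favorable C(7,2) = 21; P = 7/12; answer 7/12

7/12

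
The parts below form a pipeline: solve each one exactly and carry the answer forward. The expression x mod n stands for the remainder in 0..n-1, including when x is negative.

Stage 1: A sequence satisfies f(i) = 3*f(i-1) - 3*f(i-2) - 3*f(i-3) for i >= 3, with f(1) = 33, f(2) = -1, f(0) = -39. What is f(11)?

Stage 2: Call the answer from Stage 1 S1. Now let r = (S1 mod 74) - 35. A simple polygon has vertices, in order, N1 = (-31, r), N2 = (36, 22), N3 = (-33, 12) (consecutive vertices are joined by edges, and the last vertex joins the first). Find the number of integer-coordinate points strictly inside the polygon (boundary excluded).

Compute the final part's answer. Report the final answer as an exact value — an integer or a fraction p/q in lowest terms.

Stage 1: f(3) = 3*(-1) - 3*(33) - 3*(-39) = 15; iterating: f(3)=15, f(4)=-51, f(5)=-195, f(6)=-477, f(7)=-693, f(8)=-63, f(9)=3321, f(10)=12231, f(11)=26919; answer 26919
Stage 2: S1 = 26919; r = 22; cross terms: (-31*22 - 36*22)=-1474, (36*12 - -33*22)=1158, (-33*22 - -31*12)=-354; twice the area = |-670| = 670; area = 335; boundary points = 67 + 1 + 2 = 70; strictly interior points = area - boundary/2 + 1 = 301; answer 301

301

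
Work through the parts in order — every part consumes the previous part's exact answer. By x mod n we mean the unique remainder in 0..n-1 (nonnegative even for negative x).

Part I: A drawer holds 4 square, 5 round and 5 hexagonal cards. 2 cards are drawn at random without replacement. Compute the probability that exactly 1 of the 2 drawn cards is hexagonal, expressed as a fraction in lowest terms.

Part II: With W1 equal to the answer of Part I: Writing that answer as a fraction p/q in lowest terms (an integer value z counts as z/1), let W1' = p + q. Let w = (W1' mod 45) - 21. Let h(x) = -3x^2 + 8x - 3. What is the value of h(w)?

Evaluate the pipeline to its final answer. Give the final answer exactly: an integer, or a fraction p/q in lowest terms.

-1363

Part I: total draws C(14,2) = 91; favorable C(5,1)*C(9,1) = 45; P = 45/91; answer 45/91
Part II: W1 = 45/91; threaded value p + q = 136; w = -20; -3*(-20)^2 + 8*(-20)^1 - 3 = (-1200) + (-160) + (-3) = -1363; answer -1363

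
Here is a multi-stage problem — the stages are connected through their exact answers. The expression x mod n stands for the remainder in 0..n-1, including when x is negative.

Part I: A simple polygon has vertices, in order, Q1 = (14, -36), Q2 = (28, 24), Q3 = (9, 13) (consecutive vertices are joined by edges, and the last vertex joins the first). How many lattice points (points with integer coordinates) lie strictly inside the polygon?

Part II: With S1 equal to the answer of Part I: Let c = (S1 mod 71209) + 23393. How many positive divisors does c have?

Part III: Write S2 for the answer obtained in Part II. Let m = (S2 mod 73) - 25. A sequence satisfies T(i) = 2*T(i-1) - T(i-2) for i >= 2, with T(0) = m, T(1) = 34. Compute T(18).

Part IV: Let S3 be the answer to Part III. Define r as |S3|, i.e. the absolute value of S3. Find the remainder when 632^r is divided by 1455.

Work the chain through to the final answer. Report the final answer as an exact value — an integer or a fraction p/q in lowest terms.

Part I: cross terms: (14*24 - 28*-36)=1344, (28*13 - 9*24)=148, (9*-36 - 14*13)=-506; twice the area = |986| = 986; area = 493; boundary points = 2 + 1 + 1 = 4; strictly interior points = area - boundary/2 + 1 = 492; answer 492
Part II: S1 = 492; c = 23885; 23885 = 5 * 17 * 281; number of divisors = (1+1) * (1+1) * (1+1) = 8; answer 8
Part III: S2 = 8; m = -17; T(2) = 2*(34) - 1*(-17) = 85; iterating: T(2)=85, T(3)=136, T(4)=187, T(5)=238, T(6)=289, T(7)=340, T(8)=391, T(9)=442, T(10)=493, T(11)=544, T(12)=595, T(13)=646, T(14)=697, T(15)=748, T(16)=799, T(17)=850, T(18)=901; answer 901
Part IV: S3 = 901; r = 901; squarings mod 1455: 632^1=632, 632^2=754, 632^4=1066, 632^8=1, 632^16=1, 632^32=1, 632^64=1, 632^128=1, 632^256=1, 632^512=1; 632^901 = 632^1 * 632^4 * 632^128 * 632^256 * 632^512 = 47 (mod 1455); answer 47

47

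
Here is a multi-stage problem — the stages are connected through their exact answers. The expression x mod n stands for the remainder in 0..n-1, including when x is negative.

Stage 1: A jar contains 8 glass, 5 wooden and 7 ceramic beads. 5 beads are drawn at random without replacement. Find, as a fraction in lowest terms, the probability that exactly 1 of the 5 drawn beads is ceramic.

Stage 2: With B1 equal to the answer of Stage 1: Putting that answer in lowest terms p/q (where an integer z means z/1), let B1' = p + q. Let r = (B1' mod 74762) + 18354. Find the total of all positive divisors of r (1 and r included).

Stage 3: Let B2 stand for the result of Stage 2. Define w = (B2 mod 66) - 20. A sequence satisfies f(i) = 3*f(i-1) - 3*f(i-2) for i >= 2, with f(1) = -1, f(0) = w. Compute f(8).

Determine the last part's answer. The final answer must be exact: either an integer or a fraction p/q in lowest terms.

1377

Stage 1: total draws C(20,5) = 15504; favorable C(7,1)*C(13,4) = 5005; P = 5005/15504; answer 5005/15504
Stage 2: B1 = 5005/15504; threaded value p + q = 20509; r = 38863; 38863 = 11 * 3533; sigma = (1 + 11) * (1 + 3533) = 12 * 3534 = 42408; answer 42408
Stage 3: B2 = 42408; w = 16; f(2) = 3*(-1) - 3*(16) = -51; iterating: f(2)=-51, f(3)=-150, f(4)=-297, f(5)=-441, f(6)=-432, f(7)=27, f(8)=1377; answer 1377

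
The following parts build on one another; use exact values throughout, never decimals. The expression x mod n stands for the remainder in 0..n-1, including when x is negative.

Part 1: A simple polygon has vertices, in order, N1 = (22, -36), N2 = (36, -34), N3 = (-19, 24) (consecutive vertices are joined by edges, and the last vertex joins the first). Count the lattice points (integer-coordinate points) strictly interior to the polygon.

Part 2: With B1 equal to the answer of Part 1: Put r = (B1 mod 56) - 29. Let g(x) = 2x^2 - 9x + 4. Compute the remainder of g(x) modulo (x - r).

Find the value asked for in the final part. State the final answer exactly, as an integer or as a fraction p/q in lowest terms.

735

Part 1: cross terms: (22*-34 - 36*-36)=548, (36*24 - -19*-34)=218, (-19*-36 - 22*24)=156; twice the area = |922| = 922; area = 461; boundary points = 2 + 1 + 1 = 4; strictly interior points = area - boundary/2 + 1 = 460; answer 460
Part 2: B1 = 460; r = -17; remainder = value at the root: 2*(-17)^2 - 9*(-17)^1 + 4 = (578) + (153) + (4) = 735; answer 735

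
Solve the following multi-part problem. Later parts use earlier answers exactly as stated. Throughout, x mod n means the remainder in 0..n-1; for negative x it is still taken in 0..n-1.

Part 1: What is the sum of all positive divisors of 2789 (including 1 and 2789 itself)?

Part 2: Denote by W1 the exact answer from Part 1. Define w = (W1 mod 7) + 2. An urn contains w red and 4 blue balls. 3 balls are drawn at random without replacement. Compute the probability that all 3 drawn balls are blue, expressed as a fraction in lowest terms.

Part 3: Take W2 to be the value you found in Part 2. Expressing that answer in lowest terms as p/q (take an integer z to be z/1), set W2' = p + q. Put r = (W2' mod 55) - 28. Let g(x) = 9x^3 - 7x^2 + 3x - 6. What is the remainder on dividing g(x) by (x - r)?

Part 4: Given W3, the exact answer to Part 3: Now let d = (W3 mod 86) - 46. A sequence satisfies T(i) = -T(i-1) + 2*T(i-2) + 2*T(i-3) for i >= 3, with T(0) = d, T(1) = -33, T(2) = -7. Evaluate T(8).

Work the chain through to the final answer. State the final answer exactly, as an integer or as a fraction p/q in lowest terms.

Part 1: 2789 is prime, so its only divisors are 1 and 2789; sigma = 1 + 2789 = 2790; answer 2790
Part 2: W1 = 2790; w = 6; total draws C(10,3) = 120; favorable C(4,3) = 4; P = 1/30; answer 1/30
Part 3: W2 = 1/30; threaded value p + q = 31; r = 3; remainder = value at the root: 9*(3)^3 - 7*(3)^2 + 3*(3)^1 - 6 = (243) + (-63) + (9) + (-6) = 183; answer 183
Part 4: W3 = 183; d = -35; T(3) = -1*(-7) + 2*(-33) + 2*(-35) = -129; iterating: T(3)=-129, T(4)=49, T(5)=-321, T(6)=161, T(7)=-705, T(8)=385; answer 385

385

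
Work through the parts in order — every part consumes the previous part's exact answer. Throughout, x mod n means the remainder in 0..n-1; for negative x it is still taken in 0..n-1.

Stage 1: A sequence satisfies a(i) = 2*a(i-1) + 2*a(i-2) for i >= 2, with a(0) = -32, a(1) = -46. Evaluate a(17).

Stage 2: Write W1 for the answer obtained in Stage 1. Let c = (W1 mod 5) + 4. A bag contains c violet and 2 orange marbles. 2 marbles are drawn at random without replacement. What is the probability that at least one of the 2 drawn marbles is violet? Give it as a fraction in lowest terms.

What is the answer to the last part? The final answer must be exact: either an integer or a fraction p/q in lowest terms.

Stage 1: a(2) = 2*(-46) + 2*(-32) = -156; iterating: a(2)=-156, a(3)=-404, a(4)=-1120, a(5)=-3048, a(6)=-8336, a(7)=-22768, a(8)=-62208, a(9)=-169952, a(10)=-464320, a(11)=-1268544, a(12)=-3465728, a(13)=-9468544, a(14)=-25868544, a(15)=-70674176, a(16)=-193085440, a(17)=-527519232; answer -527519232
Stage 2: W1 = -527519232; c = 7; total draws C(9,2) = 36; complement C(2,2) = 1; favorable 36 - 1 = 35; P = 35/36; answer 35/36

35/36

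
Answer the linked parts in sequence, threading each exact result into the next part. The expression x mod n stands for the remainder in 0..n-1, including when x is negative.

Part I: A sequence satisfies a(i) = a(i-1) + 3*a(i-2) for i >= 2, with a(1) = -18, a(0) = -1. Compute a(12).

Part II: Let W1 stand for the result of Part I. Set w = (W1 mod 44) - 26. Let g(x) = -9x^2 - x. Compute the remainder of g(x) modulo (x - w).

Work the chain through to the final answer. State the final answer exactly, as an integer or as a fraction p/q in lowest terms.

Part I: a(2) = 1*(-18) + 3*(-1) = -21; iterating: a(2)=-21, a(3)=-75, a(4)=-138, a(5)=-363, a(6)=-777, a(7)=-1866, a(8)=-4197, a(9)=-9795, a(10)=-22386, a(11)=-51771, a(12)=-118929; answer -118929
Part II: W1 = -118929; w = -23; remainder = value at the root: -9*(-23)^2 - 1*(-23)^1 = (-4761) + (23) = -4738; answer -4738

-4738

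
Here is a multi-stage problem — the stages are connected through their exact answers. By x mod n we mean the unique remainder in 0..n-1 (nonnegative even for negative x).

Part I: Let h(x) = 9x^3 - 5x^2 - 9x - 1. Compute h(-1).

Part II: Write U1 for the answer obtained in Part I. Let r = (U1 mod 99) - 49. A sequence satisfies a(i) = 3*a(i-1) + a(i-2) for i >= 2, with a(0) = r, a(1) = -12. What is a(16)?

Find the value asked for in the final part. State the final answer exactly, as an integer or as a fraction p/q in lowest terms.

73513484

Part I: 9*(-1)^3 - 5*(-1)^2 - 9*(-1)^1 - 1 = (-9) + (-5) + (9) + (-1) = -6; answer -6
Part II: U1 = -6; r = 44; a(2) = 3*(-12) + 1*(44) = 8; iterating: a(2)=8, a(3)=12, a(4)=44, a(5)=144, a(6)=476, a(7)=1572, a(8)=5192, a(9)=17148, a(10)=56636, a(11)=187056, a(12)=617804, a(13)=2040468, a(14)=6739208, a(15)=22258092, a(16)=73513484; answer 73513484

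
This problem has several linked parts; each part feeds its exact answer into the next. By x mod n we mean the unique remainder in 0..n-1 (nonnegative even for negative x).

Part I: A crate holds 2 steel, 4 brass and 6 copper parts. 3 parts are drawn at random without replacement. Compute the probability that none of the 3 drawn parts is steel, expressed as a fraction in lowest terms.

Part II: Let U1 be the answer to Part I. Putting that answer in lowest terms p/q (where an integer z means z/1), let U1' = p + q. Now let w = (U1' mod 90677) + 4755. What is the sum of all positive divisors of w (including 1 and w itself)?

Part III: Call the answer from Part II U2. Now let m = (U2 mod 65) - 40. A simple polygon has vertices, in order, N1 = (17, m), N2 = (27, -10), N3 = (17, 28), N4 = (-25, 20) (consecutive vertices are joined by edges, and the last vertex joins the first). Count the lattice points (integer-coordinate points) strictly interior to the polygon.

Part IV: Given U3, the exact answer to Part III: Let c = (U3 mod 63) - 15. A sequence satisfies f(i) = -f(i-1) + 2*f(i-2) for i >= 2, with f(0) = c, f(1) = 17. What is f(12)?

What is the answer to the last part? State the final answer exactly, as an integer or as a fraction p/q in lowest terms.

Part I: total draws C(12,3) = 220; favorable C(10,3) = 120; P = 6/11; answer 6/11
Part II: U1 = 6/11; threaded value p + q = 17; w = 4772; 4772 = 2^2 * 1193; sigma = (1 + 2 + 4) * (1 + 1193) = 7 * 1194 = 8358; answer 8358
Part III: U2 = 8358; m = -2; cross terms: (17*-10 - 27*-2)=-116, (27*28 - 17*-10)=926, (17*20 - -25*28)=1040, (-25*-2 - 17*20)=-290; twice the area = |1560| = 1560; area = 780; boundary points = 2 + 2 + 2 + 2 = 8; strictly interior points = area - boundary/2 + 1 = 777; answer 777
Part IV: U3 = 777; c = 6; f(2) = -1*(17) + 2*(6) = -5; iterating: f(2)=-5, f(3)=39, f(4)=-49, f(5)=127, f(6)=-225, f(7)=479, f(8)=-929, f(9)=1887, f(10)=-3745, f(11)=7519, f(12)=-15009; answer -15009

-15009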